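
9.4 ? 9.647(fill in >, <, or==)<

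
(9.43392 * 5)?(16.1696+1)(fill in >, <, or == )>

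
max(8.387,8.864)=8.864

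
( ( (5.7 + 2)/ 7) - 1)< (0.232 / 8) False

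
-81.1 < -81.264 False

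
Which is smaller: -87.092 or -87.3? -87.3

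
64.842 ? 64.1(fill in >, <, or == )>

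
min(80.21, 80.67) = 80.21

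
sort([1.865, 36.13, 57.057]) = [1.865, 36.13, 57.057]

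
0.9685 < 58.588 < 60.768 True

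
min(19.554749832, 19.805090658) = 19.554749832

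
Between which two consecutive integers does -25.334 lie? -26 and -25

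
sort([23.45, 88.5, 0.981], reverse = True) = [88.5, 23.45, 0.981]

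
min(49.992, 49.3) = 49.3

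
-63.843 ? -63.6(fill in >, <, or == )<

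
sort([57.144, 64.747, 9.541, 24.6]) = [9.541, 24.6, 57.144, 64.747]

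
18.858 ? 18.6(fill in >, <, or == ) >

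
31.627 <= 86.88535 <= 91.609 True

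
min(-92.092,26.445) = -92.092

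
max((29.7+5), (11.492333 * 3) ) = 34.7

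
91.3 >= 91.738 False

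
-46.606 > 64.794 False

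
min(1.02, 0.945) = 0.945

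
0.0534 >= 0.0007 True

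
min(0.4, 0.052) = 0.052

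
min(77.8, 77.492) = 77.492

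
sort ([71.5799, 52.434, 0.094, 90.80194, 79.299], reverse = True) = [90.80194, 79.299, 71.5799, 52.434, 0.094]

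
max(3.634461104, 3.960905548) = 3.960905548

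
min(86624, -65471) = -65471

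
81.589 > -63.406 True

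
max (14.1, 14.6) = 14.6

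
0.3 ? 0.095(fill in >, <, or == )>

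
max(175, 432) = 432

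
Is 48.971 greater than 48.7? Yes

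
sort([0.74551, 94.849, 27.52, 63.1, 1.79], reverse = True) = [94.849, 63.1, 27.52, 1.79, 0.74551]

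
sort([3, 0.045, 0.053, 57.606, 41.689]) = [0.045, 0.053, 3, 41.689, 57.606]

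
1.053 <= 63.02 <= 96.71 True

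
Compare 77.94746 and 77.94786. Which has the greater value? 77.94786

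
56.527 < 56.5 False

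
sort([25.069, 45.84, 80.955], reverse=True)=[80.955, 45.84, 25.069]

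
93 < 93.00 False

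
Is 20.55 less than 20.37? No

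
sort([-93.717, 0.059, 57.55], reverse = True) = [57.55, 0.059, -93.717]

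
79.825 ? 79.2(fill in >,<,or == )>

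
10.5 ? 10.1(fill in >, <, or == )>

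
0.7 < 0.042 False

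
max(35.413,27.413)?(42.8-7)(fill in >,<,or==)<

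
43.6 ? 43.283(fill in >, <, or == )>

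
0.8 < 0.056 False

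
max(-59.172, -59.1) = -59.1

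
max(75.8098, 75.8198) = 75.8198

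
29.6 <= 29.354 False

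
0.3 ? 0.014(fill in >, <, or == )>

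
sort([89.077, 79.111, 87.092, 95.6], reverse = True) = [95.6, 89.077, 87.092, 79.111]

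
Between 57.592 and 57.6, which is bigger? 57.6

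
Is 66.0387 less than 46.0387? No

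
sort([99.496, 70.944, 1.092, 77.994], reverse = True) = [99.496, 77.994, 70.944, 1.092]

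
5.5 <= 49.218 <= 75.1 True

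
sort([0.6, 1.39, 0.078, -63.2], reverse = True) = [1.39, 0.6, 0.078, -63.2]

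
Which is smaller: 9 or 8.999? 8.999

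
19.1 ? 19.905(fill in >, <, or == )<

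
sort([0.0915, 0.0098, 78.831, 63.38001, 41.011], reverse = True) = [78.831, 63.38001, 41.011, 0.0915, 0.0098]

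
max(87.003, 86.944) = 87.003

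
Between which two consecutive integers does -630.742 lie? -631 and -630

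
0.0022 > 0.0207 False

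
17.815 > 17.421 True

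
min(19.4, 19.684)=19.4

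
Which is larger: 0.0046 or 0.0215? 0.0215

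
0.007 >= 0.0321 False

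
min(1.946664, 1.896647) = 1.896647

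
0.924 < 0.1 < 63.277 False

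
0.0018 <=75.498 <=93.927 True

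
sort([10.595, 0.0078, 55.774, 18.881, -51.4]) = [-51.4, 0.0078, 10.595, 18.881, 55.774]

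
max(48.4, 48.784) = 48.784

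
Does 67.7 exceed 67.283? Yes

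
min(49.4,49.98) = 49.4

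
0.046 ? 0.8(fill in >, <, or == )<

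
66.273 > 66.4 False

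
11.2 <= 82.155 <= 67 False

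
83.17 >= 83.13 True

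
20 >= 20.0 True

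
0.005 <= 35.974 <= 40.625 True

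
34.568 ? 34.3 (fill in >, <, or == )>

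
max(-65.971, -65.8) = -65.8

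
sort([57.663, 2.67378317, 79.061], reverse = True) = [79.061, 57.663, 2.67378317]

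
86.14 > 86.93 False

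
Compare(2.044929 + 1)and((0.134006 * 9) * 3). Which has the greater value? ((0.134006 * 9) * 3)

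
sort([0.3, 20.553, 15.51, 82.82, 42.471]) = [0.3, 15.51, 20.553, 42.471, 82.82]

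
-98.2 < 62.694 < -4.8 False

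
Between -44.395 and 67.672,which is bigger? 67.672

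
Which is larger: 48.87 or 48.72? 48.87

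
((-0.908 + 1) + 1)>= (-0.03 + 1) True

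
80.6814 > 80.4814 True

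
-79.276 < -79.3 False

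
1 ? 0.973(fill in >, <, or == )>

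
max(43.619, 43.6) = 43.619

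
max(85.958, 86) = 86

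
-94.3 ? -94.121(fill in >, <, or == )<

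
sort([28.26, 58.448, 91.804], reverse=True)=[91.804, 58.448, 28.26]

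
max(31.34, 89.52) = 89.52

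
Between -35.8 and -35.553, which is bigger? -35.553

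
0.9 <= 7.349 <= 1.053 False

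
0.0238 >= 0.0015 True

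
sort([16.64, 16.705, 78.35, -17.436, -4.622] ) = [-17.436, -4.622, 16.64, 16.705, 78.35]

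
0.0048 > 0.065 False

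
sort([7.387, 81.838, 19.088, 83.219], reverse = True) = [83.219, 81.838, 19.088, 7.387]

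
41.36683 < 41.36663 False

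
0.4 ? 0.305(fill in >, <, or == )>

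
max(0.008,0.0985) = 0.0985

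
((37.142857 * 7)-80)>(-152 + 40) True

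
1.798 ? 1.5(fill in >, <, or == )>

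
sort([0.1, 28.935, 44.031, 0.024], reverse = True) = [44.031, 28.935, 0.1, 0.024]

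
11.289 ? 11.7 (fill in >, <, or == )<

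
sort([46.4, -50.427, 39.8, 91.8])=[-50.427, 39.8, 46.4, 91.8]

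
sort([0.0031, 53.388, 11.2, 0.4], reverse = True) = [53.388, 11.2, 0.4, 0.0031]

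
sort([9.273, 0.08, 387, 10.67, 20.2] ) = [0.08, 9.273, 10.67, 20.2, 387]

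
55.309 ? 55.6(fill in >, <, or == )<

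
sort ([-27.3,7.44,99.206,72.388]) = [-27.3,7.44,72.388,99.206]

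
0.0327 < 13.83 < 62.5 True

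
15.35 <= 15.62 True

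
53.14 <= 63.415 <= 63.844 True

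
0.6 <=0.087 False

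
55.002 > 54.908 True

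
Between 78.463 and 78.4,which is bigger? 78.463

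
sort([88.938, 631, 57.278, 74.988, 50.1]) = [50.1, 57.278, 74.988, 88.938, 631]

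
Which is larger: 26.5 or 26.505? 26.505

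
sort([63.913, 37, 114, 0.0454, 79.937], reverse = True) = [114, 79.937, 63.913, 37, 0.0454]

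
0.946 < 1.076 True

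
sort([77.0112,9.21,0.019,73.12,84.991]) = [0.019,9.21,73.12,77.0112,84.991]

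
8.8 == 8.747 False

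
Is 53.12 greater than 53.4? No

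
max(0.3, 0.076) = 0.3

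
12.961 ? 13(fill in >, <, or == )<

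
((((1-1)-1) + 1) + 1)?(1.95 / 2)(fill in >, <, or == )>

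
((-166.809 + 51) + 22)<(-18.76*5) True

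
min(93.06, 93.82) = 93.06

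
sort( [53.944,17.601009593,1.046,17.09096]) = [1.046,17.09096,17.601009593,53.944]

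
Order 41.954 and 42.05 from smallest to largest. 41.954,42.05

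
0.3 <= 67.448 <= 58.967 False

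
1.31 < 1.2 False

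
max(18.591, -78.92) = 18.591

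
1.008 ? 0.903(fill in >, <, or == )>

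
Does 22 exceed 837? No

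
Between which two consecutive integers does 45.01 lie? 45 and 46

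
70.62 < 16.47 False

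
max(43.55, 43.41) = 43.55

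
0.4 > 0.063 True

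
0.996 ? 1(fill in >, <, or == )<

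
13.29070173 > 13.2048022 True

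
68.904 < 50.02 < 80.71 False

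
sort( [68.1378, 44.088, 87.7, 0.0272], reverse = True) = [87.7, 68.1378, 44.088, 0.0272]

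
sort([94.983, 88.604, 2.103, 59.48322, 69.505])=[2.103, 59.48322, 69.505, 88.604, 94.983]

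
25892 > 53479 False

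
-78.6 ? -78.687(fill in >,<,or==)>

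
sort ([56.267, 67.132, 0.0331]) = [0.0331, 56.267, 67.132]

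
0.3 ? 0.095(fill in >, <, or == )>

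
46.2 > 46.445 False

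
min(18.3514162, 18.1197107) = 18.1197107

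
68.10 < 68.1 False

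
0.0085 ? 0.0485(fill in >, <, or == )<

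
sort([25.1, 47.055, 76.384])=[25.1, 47.055, 76.384]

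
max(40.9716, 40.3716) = 40.9716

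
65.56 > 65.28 True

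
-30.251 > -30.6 True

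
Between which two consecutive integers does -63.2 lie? -64 and -63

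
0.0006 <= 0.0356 True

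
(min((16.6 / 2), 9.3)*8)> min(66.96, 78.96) False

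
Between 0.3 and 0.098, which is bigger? 0.3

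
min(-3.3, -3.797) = -3.797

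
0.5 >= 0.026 True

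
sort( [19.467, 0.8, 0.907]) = [0.8, 0.907, 19.467]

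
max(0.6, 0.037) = 0.6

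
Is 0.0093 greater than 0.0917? No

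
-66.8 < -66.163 True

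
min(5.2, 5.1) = 5.1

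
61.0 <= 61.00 True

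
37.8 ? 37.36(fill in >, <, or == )>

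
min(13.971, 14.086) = 13.971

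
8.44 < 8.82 True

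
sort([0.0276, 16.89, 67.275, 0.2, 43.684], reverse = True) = [67.275, 43.684, 16.89, 0.2, 0.0276]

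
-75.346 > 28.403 False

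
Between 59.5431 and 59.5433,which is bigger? 59.5433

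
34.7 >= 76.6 False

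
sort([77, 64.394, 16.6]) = [16.6, 64.394, 77]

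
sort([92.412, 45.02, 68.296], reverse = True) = [92.412, 68.296, 45.02]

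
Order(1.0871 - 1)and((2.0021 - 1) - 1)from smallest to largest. ((2.0021 - 1) - 1), (1.0871 - 1)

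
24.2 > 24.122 True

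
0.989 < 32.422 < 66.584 True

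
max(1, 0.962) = 1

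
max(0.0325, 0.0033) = 0.0325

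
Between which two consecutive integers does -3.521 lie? -4 and -3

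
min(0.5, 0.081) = 0.081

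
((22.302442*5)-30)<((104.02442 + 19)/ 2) False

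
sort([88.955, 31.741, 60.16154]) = [31.741, 60.16154, 88.955]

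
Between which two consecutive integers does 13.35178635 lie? 13 and 14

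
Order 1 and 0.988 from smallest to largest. 0.988, 1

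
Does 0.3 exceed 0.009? Yes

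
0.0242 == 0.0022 False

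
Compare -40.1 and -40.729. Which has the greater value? -40.1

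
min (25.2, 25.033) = 25.033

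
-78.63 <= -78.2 True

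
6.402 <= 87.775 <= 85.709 False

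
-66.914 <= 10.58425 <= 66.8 True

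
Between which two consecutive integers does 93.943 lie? 93 and 94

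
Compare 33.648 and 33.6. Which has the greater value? 33.648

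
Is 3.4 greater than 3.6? No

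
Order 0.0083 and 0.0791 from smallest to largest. 0.0083, 0.0791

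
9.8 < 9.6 False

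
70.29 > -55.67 True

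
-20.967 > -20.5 False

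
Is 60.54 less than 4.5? No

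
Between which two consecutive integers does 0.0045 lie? 0 and 1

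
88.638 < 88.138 False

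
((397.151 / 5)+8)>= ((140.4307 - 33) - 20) False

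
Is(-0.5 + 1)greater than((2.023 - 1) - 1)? Yes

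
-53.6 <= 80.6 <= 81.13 True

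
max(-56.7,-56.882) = -56.7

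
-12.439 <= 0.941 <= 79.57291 True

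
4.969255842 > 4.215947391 True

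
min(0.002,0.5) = 0.002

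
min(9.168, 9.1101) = 9.1101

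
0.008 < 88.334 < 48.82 False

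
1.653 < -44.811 False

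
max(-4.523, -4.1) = -4.1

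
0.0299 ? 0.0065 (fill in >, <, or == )>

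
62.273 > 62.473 False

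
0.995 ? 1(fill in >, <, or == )<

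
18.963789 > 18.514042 True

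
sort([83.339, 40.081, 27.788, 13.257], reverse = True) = [83.339, 40.081, 27.788, 13.257]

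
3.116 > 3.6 False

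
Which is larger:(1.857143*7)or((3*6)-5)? (1.857143*7)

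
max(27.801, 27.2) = 27.801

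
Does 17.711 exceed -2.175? Yes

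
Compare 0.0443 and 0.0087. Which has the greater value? 0.0443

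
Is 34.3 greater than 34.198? Yes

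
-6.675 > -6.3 False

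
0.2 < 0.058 False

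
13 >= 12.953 True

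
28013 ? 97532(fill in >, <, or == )<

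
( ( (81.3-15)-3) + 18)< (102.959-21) True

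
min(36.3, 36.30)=36.3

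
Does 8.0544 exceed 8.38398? No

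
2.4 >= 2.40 True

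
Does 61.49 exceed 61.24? Yes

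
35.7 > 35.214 True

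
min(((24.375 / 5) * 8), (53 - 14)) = 39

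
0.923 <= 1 True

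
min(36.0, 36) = 36.0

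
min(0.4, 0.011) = 0.011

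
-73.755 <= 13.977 True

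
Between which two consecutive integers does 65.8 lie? 65 and 66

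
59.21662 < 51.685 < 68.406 False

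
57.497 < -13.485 False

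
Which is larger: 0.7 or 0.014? 0.7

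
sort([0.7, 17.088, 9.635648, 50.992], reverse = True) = [50.992, 17.088, 9.635648, 0.7]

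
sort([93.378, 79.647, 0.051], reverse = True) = [93.378, 79.647, 0.051]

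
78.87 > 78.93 False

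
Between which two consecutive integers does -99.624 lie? -100 and -99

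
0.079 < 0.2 True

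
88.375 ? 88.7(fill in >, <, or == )<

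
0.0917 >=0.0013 True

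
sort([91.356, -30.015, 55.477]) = [-30.015, 55.477, 91.356]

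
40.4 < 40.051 False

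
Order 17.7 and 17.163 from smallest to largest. 17.163, 17.7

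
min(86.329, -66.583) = -66.583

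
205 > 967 False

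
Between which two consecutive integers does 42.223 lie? 42 and 43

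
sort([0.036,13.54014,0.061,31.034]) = [0.036,0.061,13.54014,31.034]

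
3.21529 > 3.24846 False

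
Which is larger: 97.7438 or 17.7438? 97.7438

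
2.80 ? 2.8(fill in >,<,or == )==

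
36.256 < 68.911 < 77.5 True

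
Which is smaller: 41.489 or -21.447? -21.447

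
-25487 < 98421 True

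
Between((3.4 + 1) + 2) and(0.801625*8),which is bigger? (0.801625*8)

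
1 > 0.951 True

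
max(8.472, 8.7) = 8.7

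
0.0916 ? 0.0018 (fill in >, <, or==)>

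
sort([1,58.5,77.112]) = [1,58.5,77.112]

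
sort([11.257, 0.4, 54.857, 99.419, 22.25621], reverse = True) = [99.419, 54.857, 22.25621, 11.257, 0.4]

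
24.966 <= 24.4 False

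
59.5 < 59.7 True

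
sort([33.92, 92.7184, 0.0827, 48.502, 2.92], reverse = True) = [92.7184, 48.502, 33.92, 2.92, 0.0827]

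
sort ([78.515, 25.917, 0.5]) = [0.5, 25.917, 78.515]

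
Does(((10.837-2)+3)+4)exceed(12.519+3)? Yes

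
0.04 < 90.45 True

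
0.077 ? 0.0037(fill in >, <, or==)>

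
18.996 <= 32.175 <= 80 True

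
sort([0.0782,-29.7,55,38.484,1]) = [-29.7,0.0782,1,38.484,55]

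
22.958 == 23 False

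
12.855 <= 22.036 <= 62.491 True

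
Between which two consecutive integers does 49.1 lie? 49 and 50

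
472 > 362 True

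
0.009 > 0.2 False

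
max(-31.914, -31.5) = -31.5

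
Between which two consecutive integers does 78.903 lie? 78 and 79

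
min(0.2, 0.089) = 0.089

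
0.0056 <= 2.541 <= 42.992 True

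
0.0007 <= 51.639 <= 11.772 False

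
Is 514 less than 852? Yes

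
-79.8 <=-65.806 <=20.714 True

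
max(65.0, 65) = 65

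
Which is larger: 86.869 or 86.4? 86.869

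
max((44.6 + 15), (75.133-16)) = 59.6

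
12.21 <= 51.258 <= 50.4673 False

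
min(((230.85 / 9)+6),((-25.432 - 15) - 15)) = -55.432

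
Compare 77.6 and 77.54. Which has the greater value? 77.6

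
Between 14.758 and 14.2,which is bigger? 14.758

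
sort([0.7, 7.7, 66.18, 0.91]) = [0.7, 0.91, 7.7, 66.18]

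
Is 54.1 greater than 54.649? No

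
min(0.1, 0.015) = 0.015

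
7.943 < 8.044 True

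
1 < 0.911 False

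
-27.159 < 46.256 True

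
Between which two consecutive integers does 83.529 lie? 83 and 84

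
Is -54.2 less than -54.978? No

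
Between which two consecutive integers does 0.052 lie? 0 and 1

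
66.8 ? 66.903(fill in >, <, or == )<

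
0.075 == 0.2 False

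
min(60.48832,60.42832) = 60.42832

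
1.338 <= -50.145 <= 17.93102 False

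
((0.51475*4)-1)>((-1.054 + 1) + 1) True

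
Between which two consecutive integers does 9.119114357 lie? 9 and 10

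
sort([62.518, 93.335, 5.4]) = [5.4, 62.518, 93.335]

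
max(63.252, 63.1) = 63.252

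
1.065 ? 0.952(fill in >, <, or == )>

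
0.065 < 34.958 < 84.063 True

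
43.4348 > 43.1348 True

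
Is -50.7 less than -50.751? No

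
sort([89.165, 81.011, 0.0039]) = [0.0039, 81.011, 89.165]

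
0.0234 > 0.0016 True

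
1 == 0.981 False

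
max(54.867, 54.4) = 54.867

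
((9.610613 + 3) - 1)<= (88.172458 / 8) False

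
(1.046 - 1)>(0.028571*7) False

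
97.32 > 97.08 True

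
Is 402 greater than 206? Yes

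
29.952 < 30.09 True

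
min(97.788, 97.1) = 97.1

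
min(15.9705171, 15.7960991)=15.7960991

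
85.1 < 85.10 False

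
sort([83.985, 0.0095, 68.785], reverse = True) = [83.985, 68.785, 0.0095]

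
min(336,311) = 311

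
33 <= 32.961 False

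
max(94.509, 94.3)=94.509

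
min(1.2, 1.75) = 1.2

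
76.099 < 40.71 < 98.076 False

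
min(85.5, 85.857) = 85.5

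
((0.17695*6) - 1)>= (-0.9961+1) True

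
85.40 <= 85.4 True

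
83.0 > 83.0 False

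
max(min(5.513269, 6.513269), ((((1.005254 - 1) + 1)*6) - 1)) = 5.513269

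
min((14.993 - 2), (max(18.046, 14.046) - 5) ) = 12.993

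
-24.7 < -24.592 True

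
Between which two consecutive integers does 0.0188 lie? 0 and 1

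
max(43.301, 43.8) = 43.8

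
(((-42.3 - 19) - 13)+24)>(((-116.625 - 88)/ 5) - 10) True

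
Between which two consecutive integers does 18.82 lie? 18 and 19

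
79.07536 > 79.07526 True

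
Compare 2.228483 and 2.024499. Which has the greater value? 2.228483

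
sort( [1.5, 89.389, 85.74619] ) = [1.5, 85.74619, 89.389]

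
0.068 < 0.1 True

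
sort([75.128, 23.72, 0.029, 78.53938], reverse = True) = [78.53938, 75.128, 23.72, 0.029]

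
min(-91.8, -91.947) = -91.947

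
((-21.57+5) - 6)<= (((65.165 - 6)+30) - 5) True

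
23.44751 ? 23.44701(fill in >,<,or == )>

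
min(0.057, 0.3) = 0.057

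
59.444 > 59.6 False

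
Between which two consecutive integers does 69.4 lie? 69 and 70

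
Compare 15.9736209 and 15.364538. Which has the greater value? 15.9736209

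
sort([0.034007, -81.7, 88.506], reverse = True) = [88.506, 0.034007, -81.7]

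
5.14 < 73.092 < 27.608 False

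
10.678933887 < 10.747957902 True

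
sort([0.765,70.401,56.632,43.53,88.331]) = [0.765,43.53,56.632,70.401,88.331]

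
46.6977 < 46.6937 False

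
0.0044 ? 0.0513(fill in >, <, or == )<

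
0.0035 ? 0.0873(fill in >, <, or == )<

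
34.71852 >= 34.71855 False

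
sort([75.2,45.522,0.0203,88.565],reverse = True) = [88.565,75.2,45.522,0.0203]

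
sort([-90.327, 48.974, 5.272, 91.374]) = [-90.327, 5.272, 48.974, 91.374]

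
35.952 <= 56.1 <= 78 True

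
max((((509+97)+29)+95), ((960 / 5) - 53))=730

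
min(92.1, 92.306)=92.1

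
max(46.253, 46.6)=46.6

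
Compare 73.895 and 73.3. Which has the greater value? 73.895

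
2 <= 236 True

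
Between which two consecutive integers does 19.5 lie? 19 and 20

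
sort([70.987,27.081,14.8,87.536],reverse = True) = [87.536,70.987,27.081,14.8]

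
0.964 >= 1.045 False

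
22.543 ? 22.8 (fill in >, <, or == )<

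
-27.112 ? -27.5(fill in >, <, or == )>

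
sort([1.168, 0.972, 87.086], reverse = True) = [87.086, 1.168, 0.972]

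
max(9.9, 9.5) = 9.9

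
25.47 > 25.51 False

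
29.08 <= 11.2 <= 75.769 False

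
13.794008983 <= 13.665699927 False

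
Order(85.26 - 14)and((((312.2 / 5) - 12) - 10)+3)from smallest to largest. ((((312.2 / 5) - 12) - 10)+3), (85.26 - 14)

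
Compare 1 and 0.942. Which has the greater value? 1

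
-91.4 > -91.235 False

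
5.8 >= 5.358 True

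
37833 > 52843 False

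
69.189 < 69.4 True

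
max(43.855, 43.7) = 43.855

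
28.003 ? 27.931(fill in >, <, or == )>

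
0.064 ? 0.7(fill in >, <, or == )<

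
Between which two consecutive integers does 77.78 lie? 77 and 78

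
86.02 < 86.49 True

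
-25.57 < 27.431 True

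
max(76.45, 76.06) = 76.45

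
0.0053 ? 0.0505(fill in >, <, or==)<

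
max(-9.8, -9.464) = -9.464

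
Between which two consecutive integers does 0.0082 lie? 0 and 1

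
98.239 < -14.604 False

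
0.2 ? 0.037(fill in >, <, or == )>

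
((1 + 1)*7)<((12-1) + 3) False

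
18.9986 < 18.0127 False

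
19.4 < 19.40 False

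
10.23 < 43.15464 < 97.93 True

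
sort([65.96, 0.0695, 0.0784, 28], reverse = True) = [65.96, 28, 0.0784, 0.0695]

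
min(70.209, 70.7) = 70.209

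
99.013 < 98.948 False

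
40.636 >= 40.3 True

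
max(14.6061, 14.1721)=14.6061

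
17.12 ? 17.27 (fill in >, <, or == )<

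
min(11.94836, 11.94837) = 11.94836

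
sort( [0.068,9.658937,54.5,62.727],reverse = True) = [62.727,54.5,9.658937,0.068]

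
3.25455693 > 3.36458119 False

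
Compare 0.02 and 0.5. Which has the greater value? 0.5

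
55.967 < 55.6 False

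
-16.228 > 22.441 False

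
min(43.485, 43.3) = 43.3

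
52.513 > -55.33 True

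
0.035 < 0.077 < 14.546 True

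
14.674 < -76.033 False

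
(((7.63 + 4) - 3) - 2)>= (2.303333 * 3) False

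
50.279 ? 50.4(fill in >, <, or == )<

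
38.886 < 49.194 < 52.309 True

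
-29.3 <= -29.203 True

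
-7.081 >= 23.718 False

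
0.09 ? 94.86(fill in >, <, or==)<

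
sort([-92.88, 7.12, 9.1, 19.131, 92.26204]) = [-92.88, 7.12, 9.1, 19.131, 92.26204]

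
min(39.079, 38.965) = 38.965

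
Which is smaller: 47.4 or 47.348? 47.348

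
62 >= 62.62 False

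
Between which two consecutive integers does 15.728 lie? 15 and 16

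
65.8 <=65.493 False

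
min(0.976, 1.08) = 0.976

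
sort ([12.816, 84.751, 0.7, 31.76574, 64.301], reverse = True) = [84.751, 64.301, 31.76574, 12.816, 0.7]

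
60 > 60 False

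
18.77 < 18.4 False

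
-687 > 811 False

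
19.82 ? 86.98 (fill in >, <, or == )<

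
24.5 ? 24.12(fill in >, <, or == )>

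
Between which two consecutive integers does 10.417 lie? 10 and 11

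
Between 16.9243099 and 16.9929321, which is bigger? 16.9929321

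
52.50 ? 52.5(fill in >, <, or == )==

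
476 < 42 False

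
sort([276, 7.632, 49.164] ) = [7.632, 49.164, 276]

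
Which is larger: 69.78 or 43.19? 69.78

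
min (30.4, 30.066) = 30.066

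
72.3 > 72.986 False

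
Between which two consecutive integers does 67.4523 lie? 67 and 68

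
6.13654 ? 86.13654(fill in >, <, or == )<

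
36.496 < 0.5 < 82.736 False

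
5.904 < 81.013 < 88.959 True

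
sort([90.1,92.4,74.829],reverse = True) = [92.4,90.1,74.829]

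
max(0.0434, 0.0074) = 0.0434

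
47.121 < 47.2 True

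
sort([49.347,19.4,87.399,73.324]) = [19.4,49.347,73.324,87.399]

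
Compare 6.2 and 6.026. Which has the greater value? 6.2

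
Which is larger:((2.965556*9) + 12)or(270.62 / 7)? ((2.965556*9) + 12)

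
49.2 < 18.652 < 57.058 False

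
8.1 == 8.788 False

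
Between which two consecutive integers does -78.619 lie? -79 and -78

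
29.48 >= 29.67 False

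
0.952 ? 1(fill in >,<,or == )<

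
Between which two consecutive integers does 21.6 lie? 21 and 22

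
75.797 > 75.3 True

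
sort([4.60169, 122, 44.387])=[4.60169, 44.387, 122]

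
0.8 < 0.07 False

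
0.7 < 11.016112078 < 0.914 False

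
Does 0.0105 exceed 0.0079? Yes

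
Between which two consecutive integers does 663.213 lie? 663 and 664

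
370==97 False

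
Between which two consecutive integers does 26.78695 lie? 26 and 27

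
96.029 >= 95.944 True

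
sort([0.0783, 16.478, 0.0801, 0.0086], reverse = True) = [16.478, 0.0801, 0.0783, 0.0086]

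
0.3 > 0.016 True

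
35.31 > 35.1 True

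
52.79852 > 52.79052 True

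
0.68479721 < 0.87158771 True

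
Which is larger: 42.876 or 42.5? 42.876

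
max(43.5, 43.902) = 43.902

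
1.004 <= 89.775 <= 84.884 False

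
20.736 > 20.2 True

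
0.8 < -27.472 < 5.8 False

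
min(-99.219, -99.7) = -99.7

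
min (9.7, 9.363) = 9.363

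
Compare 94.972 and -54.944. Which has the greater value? 94.972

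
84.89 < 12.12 False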